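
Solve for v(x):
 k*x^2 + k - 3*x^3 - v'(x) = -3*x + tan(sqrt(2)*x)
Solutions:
 v(x) = C1 + k*x^3/3 + k*x - 3*x^4/4 + 3*x^2/2 + sqrt(2)*log(cos(sqrt(2)*x))/2


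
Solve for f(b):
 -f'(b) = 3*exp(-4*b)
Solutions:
 f(b) = C1 + 3*exp(-4*b)/4


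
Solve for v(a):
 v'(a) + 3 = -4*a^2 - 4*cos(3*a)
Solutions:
 v(a) = C1 - 4*a^3/3 - 3*a - 4*sin(3*a)/3


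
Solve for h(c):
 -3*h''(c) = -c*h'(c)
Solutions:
 h(c) = C1 + C2*erfi(sqrt(6)*c/6)


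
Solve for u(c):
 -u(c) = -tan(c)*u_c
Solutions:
 u(c) = C1*sin(c)


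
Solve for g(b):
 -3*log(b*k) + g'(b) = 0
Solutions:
 g(b) = C1 + 3*b*log(b*k) - 3*b


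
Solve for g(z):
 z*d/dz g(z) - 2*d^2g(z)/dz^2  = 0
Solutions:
 g(z) = C1 + C2*erfi(z/2)


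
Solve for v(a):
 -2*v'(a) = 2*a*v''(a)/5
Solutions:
 v(a) = C1 + C2/a^4


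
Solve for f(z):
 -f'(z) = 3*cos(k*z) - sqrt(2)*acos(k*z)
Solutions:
 f(z) = C1 - 3*Piecewise((sin(k*z)/k, Ne(k, 0)), (z, True)) + sqrt(2)*Piecewise((z*acos(k*z) - sqrt(-k^2*z^2 + 1)/k, Ne(k, 0)), (pi*z/2, True))


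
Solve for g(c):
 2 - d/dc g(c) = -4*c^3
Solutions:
 g(c) = C1 + c^4 + 2*c


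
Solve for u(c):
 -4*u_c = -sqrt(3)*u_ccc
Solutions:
 u(c) = C1 + C2*exp(-2*3^(3/4)*c/3) + C3*exp(2*3^(3/4)*c/3)


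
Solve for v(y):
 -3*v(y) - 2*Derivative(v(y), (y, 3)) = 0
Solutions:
 v(y) = C3*exp(-2^(2/3)*3^(1/3)*y/2) + (C1*sin(2^(2/3)*3^(5/6)*y/4) + C2*cos(2^(2/3)*3^(5/6)*y/4))*exp(2^(2/3)*3^(1/3)*y/4)


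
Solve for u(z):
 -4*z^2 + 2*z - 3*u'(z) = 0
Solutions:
 u(z) = C1 - 4*z^3/9 + z^2/3


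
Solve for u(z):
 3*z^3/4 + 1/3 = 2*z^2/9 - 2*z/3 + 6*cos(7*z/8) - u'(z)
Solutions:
 u(z) = C1 - 3*z^4/16 + 2*z^3/27 - z^2/3 - z/3 + 48*sin(7*z/8)/7


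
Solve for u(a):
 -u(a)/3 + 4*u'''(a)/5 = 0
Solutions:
 u(a) = C3*exp(90^(1/3)*a/6) + (C1*sin(10^(1/3)*3^(1/6)*a/4) + C2*cos(10^(1/3)*3^(1/6)*a/4))*exp(-90^(1/3)*a/12)


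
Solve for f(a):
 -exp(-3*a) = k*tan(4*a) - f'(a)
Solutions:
 f(a) = C1 + k*log(tan(4*a)^2 + 1)/8 - exp(-3*a)/3


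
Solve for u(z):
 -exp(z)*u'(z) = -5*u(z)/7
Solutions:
 u(z) = C1*exp(-5*exp(-z)/7)


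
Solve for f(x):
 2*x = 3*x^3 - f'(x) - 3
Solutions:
 f(x) = C1 + 3*x^4/4 - x^2 - 3*x


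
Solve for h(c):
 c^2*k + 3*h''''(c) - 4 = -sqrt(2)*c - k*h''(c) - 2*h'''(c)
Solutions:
 h(c) = C1 + C2*c + C3*exp(c*(sqrt(1 - 3*k) - 1)/3) + C4*exp(-c*(sqrt(1 - 3*k) + 1)/3) - c^4/12 + c^3*(4 - sqrt(2))/(6*k) + c^2*(5 - 4/k + sqrt(2)/k)/k


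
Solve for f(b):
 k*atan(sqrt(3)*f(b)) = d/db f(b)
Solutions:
 Integral(1/atan(sqrt(3)*_y), (_y, f(b))) = C1 + b*k


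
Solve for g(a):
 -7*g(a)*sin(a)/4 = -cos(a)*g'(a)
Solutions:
 g(a) = C1/cos(a)^(7/4)


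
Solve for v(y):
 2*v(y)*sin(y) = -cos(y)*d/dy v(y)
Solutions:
 v(y) = C1*cos(y)^2


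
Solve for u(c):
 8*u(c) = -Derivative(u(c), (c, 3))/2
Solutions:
 u(c) = C3*exp(-2*2^(1/3)*c) + (C1*sin(2^(1/3)*sqrt(3)*c) + C2*cos(2^(1/3)*sqrt(3)*c))*exp(2^(1/3)*c)


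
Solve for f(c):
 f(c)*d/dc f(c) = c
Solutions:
 f(c) = -sqrt(C1 + c^2)
 f(c) = sqrt(C1 + c^2)


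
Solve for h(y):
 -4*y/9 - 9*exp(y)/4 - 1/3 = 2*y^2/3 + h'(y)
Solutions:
 h(y) = C1 - 2*y^3/9 - 2*y^2/9 - y/3 - 9*exp(y)/4


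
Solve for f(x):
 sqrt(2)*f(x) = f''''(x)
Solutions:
 f(x) = C1*exp(-2^(1/8)*x) + C2*exp(2^(1/8)*x) + C3*sin(2^(1/8)*x) + C4*cos(2^(1/8)*x)


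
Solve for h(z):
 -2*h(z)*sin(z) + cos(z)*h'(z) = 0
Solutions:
 h(z) = C1/cos(z)^2


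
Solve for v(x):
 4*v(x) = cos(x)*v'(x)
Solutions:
 v(x) = C1*(sin(x)^2 + 2*sin(x) + 1)/(sin(x)^2 - 2*sin(x) + 1)


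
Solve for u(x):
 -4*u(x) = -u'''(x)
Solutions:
 u(x) = C3*exp(2^(2/3)*x) + (C1*sin(2^(2/3)*sqrt(3)*x/2) + C2*cos(2^(2/3)*sqrt(3)*x/2))*exp(-2^(2/3)*x/2)


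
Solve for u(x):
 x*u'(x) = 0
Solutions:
 u(x) = C1


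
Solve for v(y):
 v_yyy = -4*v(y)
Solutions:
 v(y) = C3*exp(-2^(2/3)*y) + (C1*sin(2^(2/3)*sqrt(3)*y/2) + C2*cos(2^(2/3)*sqrt(3)*y/2))*exp(2^(2/3)*y/2)


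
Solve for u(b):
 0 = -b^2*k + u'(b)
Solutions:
 u(b) = C1 + b^3*k/3


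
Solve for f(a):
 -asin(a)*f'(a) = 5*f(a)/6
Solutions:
 f(a) = C1*exp(-5*Integral(1/asin(a), a)/6)


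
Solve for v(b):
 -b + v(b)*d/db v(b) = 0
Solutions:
 v(b) = -sqrt(C1 + b^2)
 v(b) = sqrt(C1 + b^2)


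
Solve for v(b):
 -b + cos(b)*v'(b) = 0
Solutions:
 v(b) = C1 + Integral(b/cos(b), b)


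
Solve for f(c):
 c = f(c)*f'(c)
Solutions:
 f(c) = -sqrt(C1 + c^2)
 f(c) = sqrt(C1 + c^2)


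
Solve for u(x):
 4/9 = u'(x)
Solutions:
 u(x) = C1 + 4*x/9


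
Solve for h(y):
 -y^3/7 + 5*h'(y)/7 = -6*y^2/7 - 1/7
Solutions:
 h(y) = C1 + y^4/20 - 2*y^3/5 - y/5


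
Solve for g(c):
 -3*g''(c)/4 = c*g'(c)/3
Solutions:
 g(c) = C1 + C2*erf(sqrt(2)*c/3)


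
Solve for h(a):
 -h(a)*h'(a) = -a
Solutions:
 h(a) = -sqrt(C1 + a^2)
 h(a) = sqrt(C1 + a^2)


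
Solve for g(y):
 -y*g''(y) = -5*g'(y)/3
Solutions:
 g(y) = C1 + C2*y^(8/3)


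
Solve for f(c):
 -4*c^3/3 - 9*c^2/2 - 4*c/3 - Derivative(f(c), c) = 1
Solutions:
 f(c) = C1 - c^4/3 - 3*c^3/2 - 2*c^2/3 - c


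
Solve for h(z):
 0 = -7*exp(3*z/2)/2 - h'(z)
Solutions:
 h(z) = C1 - 7*exp(3*z/2)/3


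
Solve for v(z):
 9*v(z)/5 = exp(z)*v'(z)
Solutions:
 v(z) = C1*exp(-9*exp(-z)/5)


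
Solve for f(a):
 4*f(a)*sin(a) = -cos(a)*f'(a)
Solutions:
 f(a) = C1*cos(a)^4


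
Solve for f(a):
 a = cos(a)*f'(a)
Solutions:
 f(a) = C1 + Integral(a/cos(a), a)


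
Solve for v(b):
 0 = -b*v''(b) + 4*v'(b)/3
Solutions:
 v(b) = C1 + C2*b^(7/3)


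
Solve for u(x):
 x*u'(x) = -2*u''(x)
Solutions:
 u(x) = C1 + C2*erf(x/2)


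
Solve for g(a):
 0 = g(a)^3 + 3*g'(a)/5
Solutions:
 g(a) = -sqrt(6)*sqrt(-1/(C1 - 5*a))/2
 g(a) = sqrt(6)*sqrt(-1/(C1 - 5*a))/2


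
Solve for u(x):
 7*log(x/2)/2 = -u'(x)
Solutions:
 u(x) = C1 - 7*x*log(x)/2 + 7*x*log(2)/2 + 7*x/2


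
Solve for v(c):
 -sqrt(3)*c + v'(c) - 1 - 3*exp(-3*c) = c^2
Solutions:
 v(c) = C1 + c^3/3 + sqrt(3)*c^2/2 + c - exp(-3*c)


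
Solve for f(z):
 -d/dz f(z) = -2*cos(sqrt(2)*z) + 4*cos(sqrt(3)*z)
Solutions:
 f(z) = C1 + sqrt(2)*sin(sqrt(2)*z) - 4*sqrt(3)*sin(sqrt(3)*z)/3


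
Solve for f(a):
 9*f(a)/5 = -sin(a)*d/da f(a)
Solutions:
 f(a) = C1*(cos(a) + 1)^(9/10)/(cos(a) - 1)^(9/10)


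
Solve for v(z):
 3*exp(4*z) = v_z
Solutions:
 v(z) = C1 + 3*exp(4*z)/4


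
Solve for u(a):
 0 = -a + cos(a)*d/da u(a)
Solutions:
 u(a) = C1 + Integral(a/cos(a), a)


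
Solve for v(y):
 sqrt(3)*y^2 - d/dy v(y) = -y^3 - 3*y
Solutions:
 v(y) = C1 + y^4/4 + sqrt(3)*y^3/3 + 3*y^2/2


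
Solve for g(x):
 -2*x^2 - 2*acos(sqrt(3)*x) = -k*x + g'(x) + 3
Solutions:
 g(x) = C1 + k*x^2/2 - 2*x^3/3 - 2*x*acos(sqrt(3)*x) - 3*x + 2*sqrt(3)*sqrt(1 - 3*x^2)/3


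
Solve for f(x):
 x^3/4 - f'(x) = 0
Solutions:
 f(x) = C1 + x^4/16


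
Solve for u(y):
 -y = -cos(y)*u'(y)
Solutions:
 u(y) = C1 + Integral(y/cos(y), y)


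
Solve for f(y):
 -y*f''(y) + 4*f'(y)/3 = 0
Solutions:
 f(y) = C1 + C2*y^(7/3)


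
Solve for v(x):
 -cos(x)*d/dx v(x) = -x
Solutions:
 v(x) = C1 + Integral(x/cos(x), x)


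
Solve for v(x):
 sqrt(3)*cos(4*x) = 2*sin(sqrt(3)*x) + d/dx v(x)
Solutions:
 v(x) = C1 + sqrt(3)*sin(4*x)/4 + 2*sqrt(3)*cos(sqrt(3)*x)/3


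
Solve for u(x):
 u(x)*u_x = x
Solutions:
 u(x) = -sqrt(C1 + x^2)
 u(x) = sqrt(C1 + x^2)


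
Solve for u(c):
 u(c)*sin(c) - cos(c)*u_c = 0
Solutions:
 u(c) = C1/cos(c)


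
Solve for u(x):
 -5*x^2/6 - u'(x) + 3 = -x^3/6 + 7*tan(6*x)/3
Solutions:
 u(x) = C1 + x^4/24 - 5*x^3/18 + 3*x + 7*log(cos(6*x))/18


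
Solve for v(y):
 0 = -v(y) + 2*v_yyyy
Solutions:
 v(y) = C1*exp(-2^(3/4)*y/2) + C2*exp(2^(3/4)*y/2) + C3*sin(2^(3/4)*y/2) + C4*cos(2^(3/4)*y/2)


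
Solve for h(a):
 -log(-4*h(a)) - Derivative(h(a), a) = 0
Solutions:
 Integral(1/(log(-_y) + 2*log(2)), (_y, h(a))) = C1 - a


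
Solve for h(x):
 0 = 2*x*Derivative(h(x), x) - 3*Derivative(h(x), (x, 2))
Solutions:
 h(x) = C1 + C2*erfi(sqrt(3)*x/3)


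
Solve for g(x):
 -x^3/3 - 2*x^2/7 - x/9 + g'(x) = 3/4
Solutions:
 g(x) = C1 + x^4/12 + 2*x^3/21 + x^2/18 + 3*x/4


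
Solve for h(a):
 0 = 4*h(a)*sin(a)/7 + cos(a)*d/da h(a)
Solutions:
 h(a) = C1*cos(a)^(4/7)


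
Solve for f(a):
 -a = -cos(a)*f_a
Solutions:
 f(a) = C1 + Integral(a/cos(a), a)


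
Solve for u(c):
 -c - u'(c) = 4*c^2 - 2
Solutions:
 u(c) = C1 - 4*c^3/3 - c^2/2 + 2*c


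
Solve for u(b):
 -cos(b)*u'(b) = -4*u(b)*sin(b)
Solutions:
 u(b) = C1/cos(b)^4


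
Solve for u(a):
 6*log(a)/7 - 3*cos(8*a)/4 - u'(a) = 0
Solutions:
 u(a) = C1 + 6*a*log(a)/7 - 6*a/7 - 3*sin(8*a)/32


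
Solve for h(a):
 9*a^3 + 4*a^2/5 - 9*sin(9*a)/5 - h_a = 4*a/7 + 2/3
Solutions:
 h(a) = C1 + 9*a^4/4 + 4*a^3/15 - 2*a^2/7 - 2*a/3 + cos(9*a)/5


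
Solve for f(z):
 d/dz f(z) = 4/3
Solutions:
 f(z) = C1 + 4*z/3


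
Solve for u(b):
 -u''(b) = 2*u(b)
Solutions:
 u(b) = C1*sin(sqrt(2)*b) + C2*cos(sqrt(2)*b)


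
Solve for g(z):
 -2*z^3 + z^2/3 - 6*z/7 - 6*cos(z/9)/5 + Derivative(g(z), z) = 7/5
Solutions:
 g(z) = C1 + z^4/2 - z^3/9 + 3*z^2/7 + 7*z/5 + 54*sin(z/9)/5


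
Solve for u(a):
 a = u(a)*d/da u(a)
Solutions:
 u(a) = -sqrt(C1 + a^2)
 u(a) = sqrt(C1 + a^2)


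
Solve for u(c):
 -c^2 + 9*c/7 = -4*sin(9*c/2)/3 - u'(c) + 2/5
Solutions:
 u(c) = C1 + c^3/3 - 9*c^2/14 + 2*c/5 + 8*cos(9*c/2)/27


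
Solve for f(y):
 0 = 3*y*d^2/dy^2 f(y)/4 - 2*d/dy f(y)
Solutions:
 f(y) = C1 + C2*y^(11/3)


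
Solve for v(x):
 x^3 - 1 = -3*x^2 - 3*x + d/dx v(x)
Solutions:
 v(x) = C1 + x^4/4 + x^3 + 3*x^2/2 - x


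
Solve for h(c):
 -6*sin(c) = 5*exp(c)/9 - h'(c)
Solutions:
 h(c) = C1 + 5*exp(c)/9 - 6*cos(c)


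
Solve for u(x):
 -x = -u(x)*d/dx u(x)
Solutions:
 u(x) = -sqrt(C1 + x^2)
 u(x) = sqrt(C1 + x^2)


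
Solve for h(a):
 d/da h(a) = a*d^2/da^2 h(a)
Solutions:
 h(a) = C1 + C2*a^2


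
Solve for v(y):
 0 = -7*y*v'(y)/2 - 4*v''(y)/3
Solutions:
 v(y) = C1 + C2*erf(sqrt(21)*y/4)


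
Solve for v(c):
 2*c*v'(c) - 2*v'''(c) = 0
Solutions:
 v(c) = C1 + Integral(C2*airyai(c) + C3*airybi(c), c)


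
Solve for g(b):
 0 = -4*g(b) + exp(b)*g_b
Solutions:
 g(b) = C1*exp(-4*exp(-b))


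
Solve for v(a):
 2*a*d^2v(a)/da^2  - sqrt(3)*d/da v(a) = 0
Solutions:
 v(a) = C1 + C2*a^(sqrt(3)/2 + 1)


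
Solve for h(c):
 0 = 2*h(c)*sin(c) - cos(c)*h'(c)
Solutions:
 h(c) = C1/cos(c)^2


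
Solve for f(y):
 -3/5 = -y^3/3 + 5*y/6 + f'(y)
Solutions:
 f(y) = C1 + y^4/12 - 5*y^2/12 - 3*y/5


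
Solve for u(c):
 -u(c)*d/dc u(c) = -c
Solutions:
 u(c) = -sqrt(C1 + c^2)
 u(c) = sqrt(C1 + c^2)


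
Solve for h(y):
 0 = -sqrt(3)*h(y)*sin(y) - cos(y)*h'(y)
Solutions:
 h(y) = C1*cos(y)^(sqrt(3))


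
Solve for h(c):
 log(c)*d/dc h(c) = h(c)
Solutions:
 h(c) = C1*exp(li(c))


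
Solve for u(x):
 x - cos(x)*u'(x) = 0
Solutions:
 u(x) = C1 + Integral(x/cos(x), x)


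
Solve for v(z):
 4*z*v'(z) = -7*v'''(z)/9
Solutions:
 v(z) = C1 + Integral(C2*airyai(-42^(2/3)*z/7) + C3*airybi(-42^(2/3)*z/7), z)


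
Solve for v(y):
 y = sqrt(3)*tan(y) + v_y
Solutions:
 v(y) = C1 + y^2/2 + sqrt(3)*log(cos(y))


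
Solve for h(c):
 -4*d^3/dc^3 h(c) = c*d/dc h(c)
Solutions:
 h(c) = C1 + Integral(C2*airyai(-2^(1/3)*c/2) + C3*airybi(-2^(1/3)*c/2), c)


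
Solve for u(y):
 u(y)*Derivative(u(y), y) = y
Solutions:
 u(y) = -sqrt(C1 + y^2)
 u(y) = sqrt(C1 + y^2)


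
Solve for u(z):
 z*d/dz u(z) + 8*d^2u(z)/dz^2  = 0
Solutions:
 u(z) = C1 + C2*erf(z/4)


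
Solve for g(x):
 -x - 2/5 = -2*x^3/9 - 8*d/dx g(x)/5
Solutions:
 g(x) = C1 - 5*x^4/144 + 5*x^2/16 + x/4


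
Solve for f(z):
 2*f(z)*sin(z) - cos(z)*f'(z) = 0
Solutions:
 f(z) = C1/cos(z)^2


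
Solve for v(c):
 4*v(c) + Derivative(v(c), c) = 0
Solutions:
 v(c) = C1*exp(-4*c)


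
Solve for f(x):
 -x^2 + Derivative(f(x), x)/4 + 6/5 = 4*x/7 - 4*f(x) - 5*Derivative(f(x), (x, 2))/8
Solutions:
 f(x) = x^2/4 + 25*x/224 + (C1*sin(sqrt(159)*x/5) + C2*cos(sqrt(159)*x/5))*exp(-x/5) - 6901/17920


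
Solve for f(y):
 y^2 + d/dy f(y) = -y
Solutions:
 f(y) = C1 - y^3/3 - y^2/2


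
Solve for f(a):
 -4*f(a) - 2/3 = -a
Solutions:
 f(a) = a/4 - 1/6


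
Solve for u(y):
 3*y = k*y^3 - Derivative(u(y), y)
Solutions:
 u(y) = C1 + k*y^4/4 - 3*y^2/2


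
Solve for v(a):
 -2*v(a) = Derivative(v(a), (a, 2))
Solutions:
 v(a) = C1*sin(sqrt(2)*a) + C2*cos(sqrt(2)*a)


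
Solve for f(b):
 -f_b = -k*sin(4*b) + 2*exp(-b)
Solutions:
 f(b) = C1 - k*cos(4*b)/4 + 2*exp(-b)


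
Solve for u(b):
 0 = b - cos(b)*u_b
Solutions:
 u(b) = C1 + Integral(b/cos(b), b)


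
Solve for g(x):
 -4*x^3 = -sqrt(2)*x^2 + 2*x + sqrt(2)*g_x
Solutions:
 g(x) = C1 - sqrt(2)*x^4/2 + x^3/3 - sqrt(2)*x^2/2


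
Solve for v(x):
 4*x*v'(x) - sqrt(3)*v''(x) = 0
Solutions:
 v(x) = C1 + C2*erfi(sqrt(2)*3^(3/4)*x/3)


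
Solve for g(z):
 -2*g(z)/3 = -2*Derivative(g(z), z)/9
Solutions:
 g(z) = C1*exp(3*z)


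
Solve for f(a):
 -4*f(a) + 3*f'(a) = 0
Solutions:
 f(a) = C1*exp(4*a/3)


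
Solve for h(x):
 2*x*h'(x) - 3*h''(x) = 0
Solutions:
 h(x) = C1 + C2*erfi(sqrt(3)*x/3)


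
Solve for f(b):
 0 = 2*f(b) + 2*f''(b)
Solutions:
 f(b) = C1*sin(b) + C2*cos(b)


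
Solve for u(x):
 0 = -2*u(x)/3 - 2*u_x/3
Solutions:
 u(x) = C1*exp(-x)


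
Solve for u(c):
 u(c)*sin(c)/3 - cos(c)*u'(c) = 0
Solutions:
 u(c) = C1/cos(c)^(1/3)


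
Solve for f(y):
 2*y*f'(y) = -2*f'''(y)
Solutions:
 f(y) = C1 + Integral(C2*airyai(-y) + C3*airybi(-y), y)


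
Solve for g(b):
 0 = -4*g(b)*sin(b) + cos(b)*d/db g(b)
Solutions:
 g(b) = C1/cos(b)^4


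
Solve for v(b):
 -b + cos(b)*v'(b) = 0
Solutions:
 v(b) = C1 + Integral(b/cos(b), b)


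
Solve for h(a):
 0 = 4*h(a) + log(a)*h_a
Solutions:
 h(a) = C1*exp(-4*li(a))


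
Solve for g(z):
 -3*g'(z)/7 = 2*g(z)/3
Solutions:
 g(z) = C1*exp(-14*z/9)


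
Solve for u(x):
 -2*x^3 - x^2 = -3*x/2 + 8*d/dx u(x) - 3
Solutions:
 u(x) = C1 - x^4/16 - x^3/24 + 3*x^2/32 + 3*x/8


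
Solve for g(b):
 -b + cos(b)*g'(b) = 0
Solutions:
 g(b) = C1 + Integral(b/cos(b), b)


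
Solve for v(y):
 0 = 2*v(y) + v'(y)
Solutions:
 v(y) = C1*exp(-2*y)


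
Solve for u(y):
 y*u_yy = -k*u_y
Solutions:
 u(y) = C1 + y^(1 - re(k))*(C2*sin(log(y)*Abs(im(k))) + C3*cos(log(y)*im(k)))


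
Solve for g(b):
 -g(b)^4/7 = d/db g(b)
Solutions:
 g(b) = 7^(1/3)*(1/(C1 + 3*b))^(1/3)
 g(b) = 7^(1/3)*(-3^(2/3) - 3*3^(1/6)*I)*(1/(C1 + b))^(1/3)/6
 g(b) = 7^(1/3)*(-3^(2/3) + 3*3^(1/6)*I)*(1/(C1 + b))^(1/3)/6


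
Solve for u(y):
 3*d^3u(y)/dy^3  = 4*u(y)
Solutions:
 u(y) = C3*exp(6^(2/3)*y/3) + (C1*sin(2^(2/3)*3^(1/6)*y/2) + C2*cos(2^(2/3)*3^(1/6)*y/2))*exp(-6^(2/3)*y/6)


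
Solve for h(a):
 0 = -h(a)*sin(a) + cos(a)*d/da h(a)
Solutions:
 h(a) = C1/cos(a)


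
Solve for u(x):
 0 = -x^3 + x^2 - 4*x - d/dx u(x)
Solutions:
 u(x) = C1 - x^4/4 + x^3/3 - 2*x^2


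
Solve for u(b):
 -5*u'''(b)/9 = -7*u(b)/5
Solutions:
 u(b) = C3*exp(315^(1/3)*b/5) + (C1*sin(3*3^(1/6)*35^(1/3)*b/10) + C2*cos(3*3^(1/6)*35^(1/3)*b/10))*exp(-315^(1/3)*b/10)


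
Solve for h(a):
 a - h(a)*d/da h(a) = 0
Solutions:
 h(a) = -sqrt(C1 + a^2)
 h(a) = sqrt(C1 + a^2)


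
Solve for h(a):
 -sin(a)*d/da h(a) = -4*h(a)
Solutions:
 h(a) = C1*(cos(a)^2 - 2*cos(a) + 1)/(cos(a)^2 + 2*cos(a) + 1)


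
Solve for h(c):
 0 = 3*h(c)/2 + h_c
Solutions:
 h(c) = C1*exp(-3*c/2)


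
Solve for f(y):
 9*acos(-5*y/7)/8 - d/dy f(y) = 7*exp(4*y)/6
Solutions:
 f(y) = C1 + 9*y*acos(-5*y/7)/8 + 9*sqrt(49 - 25*y^2)/40 - 7*exp(4*y)/24


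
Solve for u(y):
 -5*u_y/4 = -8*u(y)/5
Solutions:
 u(y) = C1*exp(32*y/25)


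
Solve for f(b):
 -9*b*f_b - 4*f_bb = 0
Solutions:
 f(b) = C1 + C2*erf(3*sqrt(2)*b/4)


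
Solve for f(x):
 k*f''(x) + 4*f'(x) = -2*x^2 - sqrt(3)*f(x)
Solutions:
 f(x) = C1*exp(x*(sqrt(-sqrt(3)*k + 4) - 2)/k) + C2*exp(-x*(sqrt(-sqrt(3)*k + 4) + 2)/k) + 4*k/3 - 2*sqrt(3)*x^2/3 + 16*x/3 - 64*sqrt(3)/9


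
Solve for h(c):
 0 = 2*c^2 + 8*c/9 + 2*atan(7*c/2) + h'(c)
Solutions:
 h(c) = C1 - 2*c^3/3 - 4*c^2/9 - 2*c*atan(7*c/2) + 2*log(49*c^2 + 4)/7


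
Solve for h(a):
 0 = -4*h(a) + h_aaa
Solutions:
 h(a) = C3*exp(2^(2/3)*a) + (C1*sin(2^(2/3)*sqrt(3)*a/2) + C2*cos(2^(2/3)*sqrt(3)*a/2))*exp(-2^(2/3)*a/2)


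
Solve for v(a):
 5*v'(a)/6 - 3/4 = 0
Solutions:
 v(a) = C1 + 9*a/10


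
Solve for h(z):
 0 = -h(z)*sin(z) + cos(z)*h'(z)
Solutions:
 h(z) = C1/cos(z)


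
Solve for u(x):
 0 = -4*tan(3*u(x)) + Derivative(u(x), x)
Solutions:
 u(x) = -asin(C1*exp(12*x))/3 + pi/3
 u(x) = asin(C1*exp(12*x))/3


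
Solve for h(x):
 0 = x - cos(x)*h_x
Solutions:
 h(x) = C1 + Integral(x/cos(x), x)


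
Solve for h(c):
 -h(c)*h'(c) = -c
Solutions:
 h(c) = -sqrt(C1 + c^2)
 h(c) = sqrt(C1 + c^2)


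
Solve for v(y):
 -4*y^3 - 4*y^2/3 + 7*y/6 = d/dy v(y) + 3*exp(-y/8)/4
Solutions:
 v(y) = C1 - y^4 - 4*y^3/9 + 7*y^2/12 + 6*exp(-y/8)


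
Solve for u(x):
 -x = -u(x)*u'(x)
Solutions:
 u(x) = -sqrt(C1 + x^2)
 u(x) = sqrt(C1 + x^2)


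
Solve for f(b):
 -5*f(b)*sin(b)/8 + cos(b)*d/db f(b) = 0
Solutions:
 f(b) = C1/cos(b)^(5/8)


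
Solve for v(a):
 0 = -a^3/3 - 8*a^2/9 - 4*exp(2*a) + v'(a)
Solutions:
 v(a) = C1 + a^4/12 + 8*a^3/27 + 2*exp(2*a)


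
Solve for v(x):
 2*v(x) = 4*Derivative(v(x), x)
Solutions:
 v(x) = C1*exp(x/2)


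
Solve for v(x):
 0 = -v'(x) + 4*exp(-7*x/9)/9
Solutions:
 v(x) = C1 - 4*exp(-7*x/9)/7


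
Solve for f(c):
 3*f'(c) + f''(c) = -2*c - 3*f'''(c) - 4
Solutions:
 f(c) = C1 - c^2/3 - 10*c/9 + (C2*sin(sqrt(35)*c/6) + C3*cos(sqrt(35)*c/6))*exp(-c/6)


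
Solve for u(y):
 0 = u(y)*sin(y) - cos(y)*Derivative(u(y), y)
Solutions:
 u(y) = C1/cos(y)


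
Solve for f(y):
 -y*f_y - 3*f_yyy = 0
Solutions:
 f(y) = C1 + Integral(C2*airyai(-3^(2/3)*y/3) + C3*airybi(-3^(2/3)*y/3), y)


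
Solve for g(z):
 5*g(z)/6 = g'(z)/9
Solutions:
 g(z) = C1*exp(15*z/2)


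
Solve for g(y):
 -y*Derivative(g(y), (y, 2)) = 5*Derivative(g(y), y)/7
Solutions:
 g(y) = C1 + C2*y^(2/7)


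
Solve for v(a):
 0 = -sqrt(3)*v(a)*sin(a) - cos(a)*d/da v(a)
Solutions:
 v(a) = C1*cos(a)^(sqrt(3))


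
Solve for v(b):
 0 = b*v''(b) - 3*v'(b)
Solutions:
 v(b) = C1 + C2*b^4


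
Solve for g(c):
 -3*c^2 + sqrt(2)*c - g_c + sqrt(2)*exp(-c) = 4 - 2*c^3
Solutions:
 g(c) = C1 + c^4/2 - c^3 + sqrt(2)*c^2/2 - 4*c - sqrt(2)*exp(-c)


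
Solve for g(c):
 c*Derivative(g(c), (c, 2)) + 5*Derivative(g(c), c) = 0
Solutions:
 g(c) = C1 + C2/c^4


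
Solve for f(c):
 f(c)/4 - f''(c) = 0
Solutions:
 f(c) = C1*exp(-c/2) + C2*exp(c/2)


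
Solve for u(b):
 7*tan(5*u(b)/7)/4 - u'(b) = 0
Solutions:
 u(b) = -7*asin(C1*exp(5*b/4))/5 + 7*pi/5
 u(b) = 7*asin(C1*exp(5*b/4))/5


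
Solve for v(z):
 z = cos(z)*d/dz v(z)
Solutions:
 v(z) = C1 + Integral(z/cos(z), z)


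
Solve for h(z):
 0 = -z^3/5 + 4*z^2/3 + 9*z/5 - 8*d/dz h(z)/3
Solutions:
 h(z) = C1 - 3*z^4/160 + z^3/6 + 27*z^2/80


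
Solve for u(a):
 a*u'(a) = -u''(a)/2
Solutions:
 u(a) = C1 + C2*erf(a)


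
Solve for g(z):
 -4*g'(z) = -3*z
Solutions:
 g(z) = C1 + 3*z^2/8


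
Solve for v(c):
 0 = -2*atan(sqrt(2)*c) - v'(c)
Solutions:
 v(c) = C1 - 2*c*atan(sqrt(2)*c) + sqrt(2)*log(2*c^2 + 1)/2


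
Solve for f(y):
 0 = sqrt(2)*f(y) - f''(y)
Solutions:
 f(y) = C1*exp(-2^(1/4)*y) + C2*exp(2^(1/4)*y)


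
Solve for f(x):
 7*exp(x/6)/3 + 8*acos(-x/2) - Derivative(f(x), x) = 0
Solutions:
 f(x) = C1 + 8*x*acos(-x/2) + 8*sqrt(4 - x^2) + 14*exp(x/6)


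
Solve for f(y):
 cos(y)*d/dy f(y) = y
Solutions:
 f(y) = C1 + Integral(y/cos(y), y)


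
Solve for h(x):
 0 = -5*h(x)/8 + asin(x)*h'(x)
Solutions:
 h(x) = C1*exp(5*Integral(1/asin(x), x)/8)


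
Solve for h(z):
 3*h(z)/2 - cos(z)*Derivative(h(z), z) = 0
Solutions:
 h(z) = C1*(sin(z) + 1)^(3/4)/(sin(z) - 1)^(3/4)


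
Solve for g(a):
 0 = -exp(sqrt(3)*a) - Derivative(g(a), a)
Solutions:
 g(a) = C1 - sqrt(3)*exp(sqrt(3)*a)/3


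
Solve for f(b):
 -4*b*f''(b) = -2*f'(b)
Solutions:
 f(b) = C1 + C2*b^(3/2)


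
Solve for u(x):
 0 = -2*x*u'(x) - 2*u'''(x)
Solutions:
 u(x) = C1 + Integral(C2*airyai(-x) + C3*airybi(-x), x)


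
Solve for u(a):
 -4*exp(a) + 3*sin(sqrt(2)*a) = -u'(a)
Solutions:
 u(a) = C1 + 4*exp(a) + 3*sqrt(2)*cos(sqrt(2)*a)/2


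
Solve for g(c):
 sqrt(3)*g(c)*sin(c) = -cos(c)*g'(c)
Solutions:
 g(c) = C1*cos(c)^(sqrt(3))


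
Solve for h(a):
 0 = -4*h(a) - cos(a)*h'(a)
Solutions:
 h(a) = C1*(sin(a)^2 - 2*sin(a) + 1)/(sin(a)^2 + 2*sin(a) + 1)


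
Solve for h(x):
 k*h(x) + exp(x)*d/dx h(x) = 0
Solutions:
 h(x) = C1*exp(k*exp(-x))


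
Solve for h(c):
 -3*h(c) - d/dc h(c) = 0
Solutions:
 h(c) = C1*exp(-3*c)


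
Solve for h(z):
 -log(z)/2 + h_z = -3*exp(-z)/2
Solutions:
 h(z) = C1 + z*log(z)/2 - z/2 + 3*exp(-z)/2


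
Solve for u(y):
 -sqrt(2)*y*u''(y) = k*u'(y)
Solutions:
 u(y) = C1 + y^(-sqrt(2)*re(k)/2 + 1)*(C2*sin(sqrt(2)*log(y)*Abs(im(k))/2) + C3*cos(sqrt(2)*log(y)*im(k)/2))


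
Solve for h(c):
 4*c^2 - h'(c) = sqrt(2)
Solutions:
 h(c) = C1 + 4*c^3/3 - sqrt(2)*c


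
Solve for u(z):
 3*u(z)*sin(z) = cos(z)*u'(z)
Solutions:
 u(z) = C1/cos(z)^3


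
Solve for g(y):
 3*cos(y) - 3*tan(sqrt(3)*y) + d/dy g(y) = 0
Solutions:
 g(y) = C1 - sqrt(3)*log(cos(sqrt(3)*y)) - 3*sin(y)


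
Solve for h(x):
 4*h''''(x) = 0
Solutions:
 h(x) = C1 + C2*x + C3*x^2 + C4*x^3


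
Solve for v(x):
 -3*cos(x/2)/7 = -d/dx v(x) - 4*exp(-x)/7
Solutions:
 v(x) = C1 + 6*sin(x/2)/7 + 4*exp(-x)/7


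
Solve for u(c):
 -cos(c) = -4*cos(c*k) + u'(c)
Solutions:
 u(c) = C1 - sin(c) + 4*sin(c*k)/k


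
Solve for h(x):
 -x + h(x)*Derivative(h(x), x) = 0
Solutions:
 h(x) = -sqrt(C1 + x^2)
 h(x) = sqrt(C1 + x^2)


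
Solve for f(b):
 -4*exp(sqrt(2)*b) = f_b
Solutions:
 f(b) = C1 - 2*sqrt(2)*exp(sqrt(2)*b)


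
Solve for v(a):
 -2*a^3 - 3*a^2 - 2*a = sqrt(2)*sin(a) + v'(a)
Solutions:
 v(a) = C1 - a^4/2 - a^3 - a^2 + sqrt(2)*cos(a)


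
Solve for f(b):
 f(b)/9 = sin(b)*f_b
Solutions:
 f(b) = C1*(cos(b) - 1)^(1/18)/(cos(b) + 1)^(1/18)


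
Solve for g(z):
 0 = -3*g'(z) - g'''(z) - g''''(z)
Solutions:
 g(z) = C1 + C2*exp(z*(-4 + 2*2^(1/3)/(9*sqrt(85) + 83)^(1/3) + 2^(2/3)*(9*sqrt(85) + 83)^(1/3))/12)*sin(2^(1/3)*sqrt(3)*z*(-2^(1/3)*(9*sqrt(85) + 83)^(1/3) + 2/(9*sqrt(85) + 83)^(1/3))/12) + C3*exp(z*(-4 + 2*2^(1/3)/(9*sqrt(85) + 83)^(1/3) + 2^(2/3)*(9*sqrt(85) + 83)^(1/3))/12)*cos(2^(1/3)*sqrt(3)*z*(-2^(1/3)*(9*sqrt(85) + 83)^(1/3) + 2/(9*sqrt(85) + 83)^(1/3))/12) + C4*exp(-z*(2*2^(1/3)/(9*sqrt(85) + 83)^(1/3) + 2 + 2^(2/3)*(9*sqrt(85) + 83)^(1/3))/6)


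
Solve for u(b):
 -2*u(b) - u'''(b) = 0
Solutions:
 u(b) = C3*exp(-2^(1/3)*b) + (C1*sin(2^(1/3)*sqrt(3)*b/2) + C2*cos(2^(1/3)*sqrt(3)*b/2))*exp(2^(1/3)*b/2)


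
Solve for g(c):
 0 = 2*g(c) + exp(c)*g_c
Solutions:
 g(c) = C1*exp(2*exp(-c))


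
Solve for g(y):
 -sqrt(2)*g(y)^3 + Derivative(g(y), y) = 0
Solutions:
 g(y) = -sqrt(2)*sqrt(-1/(C1 + sqrt(2)*y))/2
 g(y) = sqrt(2)*sqrt(-1/(C1 + sqrt(2)*y))/2


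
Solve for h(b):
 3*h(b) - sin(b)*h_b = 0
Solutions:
 h(b) = C1*(cos(b) - 1)^(3/2)/(cos(b) + 1)^(3/2)


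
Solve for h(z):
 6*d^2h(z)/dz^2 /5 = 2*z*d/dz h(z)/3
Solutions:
 h(z) = C1 + C2*erfi(sqrt(10)*z/6)


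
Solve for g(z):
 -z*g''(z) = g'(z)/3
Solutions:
 g(z) = C1 + C2*z^(2/3)


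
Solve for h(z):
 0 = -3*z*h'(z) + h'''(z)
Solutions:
 h(z) = C1 + Integral(C2*airyai(3^(1/3)*z) + C3*airybi(3^(1/3)*z), z)


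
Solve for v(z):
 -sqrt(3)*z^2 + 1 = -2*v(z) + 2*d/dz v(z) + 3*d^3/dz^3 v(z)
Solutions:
 v(z) = C1*exp(z*(-(9 + sqrt(89))^(1/3) + 2/(9 + sqrt(89))^(1/3))/6)*sin(sqrt(3)*z*(2/(9 + sqrt(89))^(1/3) + (9 + sqrt(89))^(1/3))/6) + C2*exp(z*(-(9 + sqrt(89))^(1/3) + 2/(9 + sqrt(89))^(1/3))/6)*cos(sqrt(3)*z*(2/(9 + sqrt(89))^(1/3) + (9 + sqrt(89))^(1/3))/6) + C3*exp(-z*(-(9 + sqrt(89))^(1/3) + 2/(9 + sqrt(89))^(1/3))/3) + sqrt(3)*z^2/2 + sqrt(3)*z - 1/2 + sqrt(3)


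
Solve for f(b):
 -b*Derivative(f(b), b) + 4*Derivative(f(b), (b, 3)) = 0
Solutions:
 f(b) = C1 + Integral(C2*airyai(2^(1/3)*b/2) + C3*airybi(2^(1/3)*b/2), b)


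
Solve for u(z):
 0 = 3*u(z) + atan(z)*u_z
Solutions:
 u(z) = C1*exp(-3*Integral(1/atan(z), z))


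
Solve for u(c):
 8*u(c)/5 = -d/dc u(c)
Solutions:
 u(c) = C1*exp(-8*c/5)


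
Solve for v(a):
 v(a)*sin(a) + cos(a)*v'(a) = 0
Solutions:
 v(a) = C1*cos(a)


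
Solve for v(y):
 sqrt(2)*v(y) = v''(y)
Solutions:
 v(y) = C1*exp(-2^(1/4)*y) + C2*exp(2^(1/4)*y)


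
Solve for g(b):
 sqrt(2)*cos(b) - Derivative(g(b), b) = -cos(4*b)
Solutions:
 g(b) = C1 + sqrt(2)*sin(b) + sin(4*b)/4


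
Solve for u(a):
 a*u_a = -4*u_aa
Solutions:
 u(a) = C1 + C2*erf(sqrt(2)*a/4)


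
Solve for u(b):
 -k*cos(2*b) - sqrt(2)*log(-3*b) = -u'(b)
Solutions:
 u(b) = C1 + sqrt(2)*b*(log(-b) - 1) + sqrt(2)*b*log(3) + k*sin(2*b)/2


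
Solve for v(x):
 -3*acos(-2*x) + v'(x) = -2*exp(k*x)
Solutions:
 v(x) = C1 + 3*x*acos(-2*x) + 3*sqrt(1 - 4*x^2)/2 - 2*Piecewise((exp(k*x)/k, Ne(k, 0)), (x, True))


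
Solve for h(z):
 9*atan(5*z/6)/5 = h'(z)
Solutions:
 h(z) = C1 + 9*z*atan(5*z/6)/5 - 27*log(25*z^2 + 36)/25


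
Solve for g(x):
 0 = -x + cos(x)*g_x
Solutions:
 g(x) = C1 + Integral(x/cos(x), x)


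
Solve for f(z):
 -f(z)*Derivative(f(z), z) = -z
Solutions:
 f(z) = -sqrt(C1 + z^2)
 f(z) = sqrt(C1 + z^2)


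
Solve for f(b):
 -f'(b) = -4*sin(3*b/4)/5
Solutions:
 f(b) = C1 - 16*cos(3*b/4)/15


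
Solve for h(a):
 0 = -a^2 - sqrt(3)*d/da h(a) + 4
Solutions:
 h(a) = C1 - sqrt(3)*a^3/9 + 4*sqrt(3)*a/3


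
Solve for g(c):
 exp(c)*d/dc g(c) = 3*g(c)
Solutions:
 g(c) = C1*exp(-3*exp(-c))


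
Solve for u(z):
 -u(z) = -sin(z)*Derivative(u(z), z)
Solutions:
 u(z) = C1*sqrt(cos(z) - 1)/sqrt(cos(z) + 1)


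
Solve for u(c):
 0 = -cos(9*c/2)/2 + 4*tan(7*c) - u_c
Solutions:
 u(c) = C1 - 4*log(cos(7*c))/7 - sin(9*c/2)/9


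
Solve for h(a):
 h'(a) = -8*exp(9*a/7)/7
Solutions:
 h(a) = C1 - 8*exp(9*a/7)/9


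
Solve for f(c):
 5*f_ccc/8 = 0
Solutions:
 f(c) = C1 + C2*c + C3*c^2


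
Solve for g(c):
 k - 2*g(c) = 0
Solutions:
 g(c) = k/2


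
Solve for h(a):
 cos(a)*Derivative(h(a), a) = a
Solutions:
 h(a) = C1 + Integral(a/cos(a), a)


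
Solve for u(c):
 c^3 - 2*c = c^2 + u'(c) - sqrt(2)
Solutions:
 u(c) = C1 + c^4/4 - c^3/3 - c^2 + sqrt(2)*c


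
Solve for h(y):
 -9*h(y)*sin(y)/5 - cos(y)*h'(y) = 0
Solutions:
 h(y) = C1*cos(y)^(9/5)


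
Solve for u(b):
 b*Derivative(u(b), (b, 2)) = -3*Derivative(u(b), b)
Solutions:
 u(b) = C1 + C2/b^2


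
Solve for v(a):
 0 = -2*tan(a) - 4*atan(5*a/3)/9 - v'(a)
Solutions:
 v(a) = C1 - 4*a*atan(5*a/3)/9 + 2*log(25*a^2 + 9)/15 + 2*log(cos(a))


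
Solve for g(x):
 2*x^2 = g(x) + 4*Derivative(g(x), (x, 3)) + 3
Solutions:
 g(x) = C3*exp(-2^(1/3)*x/2) + 2*x^2 + (C1*sin(2^(1/3)*sqrt(3)*x/4) + C2*cos(2^(1/3)*sqrt(3)*x/4))*exp(2^(1/3)*x/4) - 3


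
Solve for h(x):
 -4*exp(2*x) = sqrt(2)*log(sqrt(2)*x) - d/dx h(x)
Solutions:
 h(x) = C1 + sqrt(2)*x*log(x) + sqrt(2)*x*(-1 + log(2)/2) + 2*exp(2*x)


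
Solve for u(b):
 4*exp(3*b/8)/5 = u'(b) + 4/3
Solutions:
 u(b) = C1 - 4*b/3 + 32*exp(3*b/8)/15


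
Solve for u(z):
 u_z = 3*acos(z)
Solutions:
 u(z) = C1 + 3*z*acos(z) - 3*sqrt(1 - z^2)


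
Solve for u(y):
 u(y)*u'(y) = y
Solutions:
 u(y) = -sqrt(C1 + y^2)
 u(y) = sqrt(C1 + y^2)


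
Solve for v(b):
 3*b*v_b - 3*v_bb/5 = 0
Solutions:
 v(b) = C1 + C2*erfi(sqrt(10)*b/2)


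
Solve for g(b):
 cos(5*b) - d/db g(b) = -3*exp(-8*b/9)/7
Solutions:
 g(b) = C1 + sin(5*b)/5 - 27*exp(-8*b/9)/56


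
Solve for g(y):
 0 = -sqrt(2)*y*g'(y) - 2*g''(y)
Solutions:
 g(y) = C1 + C2*erf(2^(1/4)*y/2)


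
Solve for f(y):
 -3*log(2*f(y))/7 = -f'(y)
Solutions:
 -7*Integral(1/(log(_y) + log(2)), (_y, f(y)))/3 = C1 - y


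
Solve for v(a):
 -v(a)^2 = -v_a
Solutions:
 v(a) = -1/(C1 + a)


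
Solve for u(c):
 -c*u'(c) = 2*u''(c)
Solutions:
 u(c) = C1 + C2*erf(c/2)


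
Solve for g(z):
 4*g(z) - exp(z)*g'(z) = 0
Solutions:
 g(z) = C1*exp(-4*exp(-z))


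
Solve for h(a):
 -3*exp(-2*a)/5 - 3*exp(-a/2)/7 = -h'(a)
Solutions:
 h(a) = C1 - 3*exp(-2*a)/10 - 6*exp(-a/2)/7


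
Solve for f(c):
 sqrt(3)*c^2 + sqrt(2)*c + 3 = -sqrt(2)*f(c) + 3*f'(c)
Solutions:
 f(c) = C1*exp(sqrt(2)*c/3) - sqrt(6)*c^2/2 - 3*sqrt(3)*c - c - 9*sqrt(6)/2 - 3*sqrt(2)


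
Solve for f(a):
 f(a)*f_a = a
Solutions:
 f(a) = -sqrt(C1 + a^2)
 f(a) = sqrt(C1 + a^2)


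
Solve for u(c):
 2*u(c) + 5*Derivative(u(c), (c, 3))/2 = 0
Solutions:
 u(c) = C3*exp(-10^(2/3)*c/5) + (C1*sin(10^(2/3)*sqrt(3)*c/10) + C2*cos(10^(2/3)*sqrt(3)*c/10))*exp(10^(2/3)*c/10)


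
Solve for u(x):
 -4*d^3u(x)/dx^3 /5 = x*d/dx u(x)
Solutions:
 u(x) = C1 + Integral(C2*airyai(-10^(1/3)*x/2) + C3*airybi(-10^(1/3)*x/2), x)


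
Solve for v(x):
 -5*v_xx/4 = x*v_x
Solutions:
 v(x) = C1 + C2*erf(sqrt(10)*x/5)


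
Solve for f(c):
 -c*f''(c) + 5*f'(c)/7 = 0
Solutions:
 f(c) = C1 + C2*c^(12/7)


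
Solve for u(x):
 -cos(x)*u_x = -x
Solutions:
 u(x) = C1 + Integral(x/cos(x), x)


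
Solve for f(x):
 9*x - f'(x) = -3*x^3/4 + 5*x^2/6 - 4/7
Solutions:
 f(x) = C1 + 3*x^4/16 - 5*x^3/18 + 9*x^2/2 + 4*x/7


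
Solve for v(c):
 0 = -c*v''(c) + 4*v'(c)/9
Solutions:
 v(c) = C1 + C2*c^(13/9)


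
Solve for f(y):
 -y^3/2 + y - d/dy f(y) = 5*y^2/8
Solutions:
 f(y) = C1 - y^4/8 - 5*y^3/24 + y^2/2


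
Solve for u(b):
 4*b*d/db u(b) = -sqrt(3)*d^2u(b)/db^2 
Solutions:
 u(b) = C1 + C2*erf(sqrt(2)*3^(3/4)*b/3)


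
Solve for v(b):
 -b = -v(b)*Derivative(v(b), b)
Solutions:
 v(b) = -sqrt(C1 + b^2)
 v(b) = sqrt(C1 + b^2)


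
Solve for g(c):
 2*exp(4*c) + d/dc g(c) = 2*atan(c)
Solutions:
 g(c) = C1 + 2*c*atan(c) - exp(4*c)/2 - log(c^2 + 1)


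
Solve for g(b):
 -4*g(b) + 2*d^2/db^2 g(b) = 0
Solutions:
 g(b) = C1*exp(-sqrt(2)*b) + C2*exp(sqrt(2)*b)


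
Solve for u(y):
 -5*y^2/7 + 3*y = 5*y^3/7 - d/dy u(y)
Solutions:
 u(y) = C1 + 5*y^4/28 + 5*y^3/21 - 3*y^2/2


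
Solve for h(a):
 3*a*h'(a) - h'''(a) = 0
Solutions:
 h(a) = C1 + Integral(C2*airyai(3^(1/3)*a) + C3*airybi(3^(1/3)*a), a)


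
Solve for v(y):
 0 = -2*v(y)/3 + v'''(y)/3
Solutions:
 v(y) = C3*exp(2^(1/3)*y) + (C1*sin(2^(1/3)*sqrt(3)*y/2) + C2*cos(2^(1/3)*sqrt(3)*y/2))*exp(-2^(1/3)*y/2)


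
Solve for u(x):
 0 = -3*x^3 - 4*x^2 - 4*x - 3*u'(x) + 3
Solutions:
 u(x) = C1 - x^4/4 - 4*x^3/9 - 2*x^2/3 + x


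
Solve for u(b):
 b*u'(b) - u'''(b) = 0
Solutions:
 u(b) = C1 + Integral(C2*airyai(b) + C3*airybi(b), b)


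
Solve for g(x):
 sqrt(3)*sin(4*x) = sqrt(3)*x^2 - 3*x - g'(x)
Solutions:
 g(x) = C1 + sqrt(3)*x^3/3 - 3*x^2/2 + sqrt(3)*cos(4*x)/4


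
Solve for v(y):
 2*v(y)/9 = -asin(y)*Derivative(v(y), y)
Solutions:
 v(y) = C1*exp(-2*Integral(1/asin(y), y)/9)


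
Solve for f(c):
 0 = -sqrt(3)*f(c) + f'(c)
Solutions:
 f(c) = C1*exp(sqrt(3)*c)


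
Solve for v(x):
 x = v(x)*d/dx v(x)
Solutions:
 v(x) = -sqrt(C1 + x^2)
 v(x) = sqrt(C1 + x^2)


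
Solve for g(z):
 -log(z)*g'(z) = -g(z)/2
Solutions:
 g(z) = C1*exp(li(z)/2)


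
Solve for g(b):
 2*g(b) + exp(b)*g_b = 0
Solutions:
 g(b) = C1*exp(2*exp(-b))


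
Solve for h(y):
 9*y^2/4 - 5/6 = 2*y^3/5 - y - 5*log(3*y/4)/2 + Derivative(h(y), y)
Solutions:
 h(y) = C1 - y^4/10 + 3*y^3/4 + y^2/2 + 5*y*log(y)/2 - 5*y*log(2) - 10*y/3 + 5*y*log(3)/2


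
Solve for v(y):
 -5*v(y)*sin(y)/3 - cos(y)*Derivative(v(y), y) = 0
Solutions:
 v(y) = C1*cos(y)^(5/3)


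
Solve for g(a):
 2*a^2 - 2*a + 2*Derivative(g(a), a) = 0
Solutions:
 g(a) = C1 - a^3/3 + a^2/2


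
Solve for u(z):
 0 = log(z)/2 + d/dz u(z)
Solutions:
 u(z) = C1 - z*log(z)/2 + z/2


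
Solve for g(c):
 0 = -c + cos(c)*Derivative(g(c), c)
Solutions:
 g(c) = C1 + Integral(c/cos(c), c)


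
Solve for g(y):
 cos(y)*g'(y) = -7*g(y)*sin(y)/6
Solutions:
 g(y) = C1*cos(y)^(7/6)


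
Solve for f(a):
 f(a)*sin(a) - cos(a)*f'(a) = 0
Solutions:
 f(a) = C1/cos(a)


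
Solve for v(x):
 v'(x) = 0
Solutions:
 v(x) = C1


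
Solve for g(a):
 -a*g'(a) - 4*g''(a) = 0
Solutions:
 g(a) = C1 + C2*erf(sqrt(2)*a/4)


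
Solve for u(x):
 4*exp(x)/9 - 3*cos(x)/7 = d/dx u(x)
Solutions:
 u(x) = C1 + 4*exp(x)/9 - 3*sin(x)/7


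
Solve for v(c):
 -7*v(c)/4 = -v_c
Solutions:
 v(c) = C1*exp(7*c/4)


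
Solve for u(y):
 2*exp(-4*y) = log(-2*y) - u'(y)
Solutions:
 u(y) = C1 + y*log(-y) + y*(-1 + log(2)) + exp(-4*y)/2


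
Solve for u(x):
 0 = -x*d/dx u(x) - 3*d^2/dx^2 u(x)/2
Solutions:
 u(x) = C1 + C2*erf(sqrt(3)*x/3)


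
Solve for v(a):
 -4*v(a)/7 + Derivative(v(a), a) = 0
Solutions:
 v(a) = C1*exp(4*a/7)


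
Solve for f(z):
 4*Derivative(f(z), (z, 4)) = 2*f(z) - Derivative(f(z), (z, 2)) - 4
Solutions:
 f(z) = C1*exp(-sqrt(2)*z*sqrt(-1 + sqrt(33))/4) + C2*exp(sqrt(2)*z*sqrt(-1 + sqrt(33))/4) + C3*sin(sqrt(2)*z*sqrt(1 + sqrt(33))/4) + C4*cos(sqrt(2)*z*sqrt(1 + sqrt(33))/4) + 2


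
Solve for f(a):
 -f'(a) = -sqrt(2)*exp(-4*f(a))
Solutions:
 f(a) = log(-I*(C1 + 4*sqrt(2)*a)^(1/4))
 f(a) = log(I*(C1 + 4*sqrt(2)*a)^(1/4))
 f(a) = log(-(C1 + 4*sqrt(2)*a)^(1/4))
 f(a) = log(C1 + 4*sqrt(2)*a)/4


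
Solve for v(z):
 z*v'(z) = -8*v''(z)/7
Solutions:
 v(z) = C1 + C2*erf(sqrt(7)*z/4)


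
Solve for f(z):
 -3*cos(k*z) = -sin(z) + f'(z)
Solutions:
 f(z) = C1 - cos(z) - 3*sin(k*z)/k


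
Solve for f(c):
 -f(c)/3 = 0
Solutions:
 f(c) = 0


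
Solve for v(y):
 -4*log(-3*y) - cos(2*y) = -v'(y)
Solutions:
 v(y) = C1 + 4*y*log(-y) - 4*y + 4*y*log(3) + sin(2*y)/2


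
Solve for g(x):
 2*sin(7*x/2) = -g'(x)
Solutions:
 g(x) = C1 + 4*cos(7*x/2)/7


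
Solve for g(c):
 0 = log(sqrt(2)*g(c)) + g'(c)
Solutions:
 2*Integral(1/(2*log(_y) + log(2)), (_y, g(c))) = C1 - c


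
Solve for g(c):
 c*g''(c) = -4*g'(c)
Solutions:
 g(c) = C1 + C2/c^3


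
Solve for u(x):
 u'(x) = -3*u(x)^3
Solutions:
 u(x) = -sqrt(2)*sqrt(-1/(C1 - 3*x))/2
 u(x) = sqrt(2)*sqrt(-1/(C1 - 3*x))/2


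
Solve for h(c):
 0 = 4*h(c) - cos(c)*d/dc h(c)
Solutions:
 h(c) = C1*(sin(c)^2 + 2*sin(c) + 1)/(sin(c)^2 - 2*sin(c) + 1)


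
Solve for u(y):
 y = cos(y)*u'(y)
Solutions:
 u(y) = C1 + Integral(y/cos(y), y)


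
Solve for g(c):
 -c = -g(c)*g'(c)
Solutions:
 g(c) = -sqrt(C1 + c^2)
 g(c) = sqrt(C1 + c^2)


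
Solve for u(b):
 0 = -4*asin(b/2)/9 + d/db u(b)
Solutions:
 u(b) = C1 + 4*b*asin(b/2)/9 + 4*sqrt(4 - b^2)/9


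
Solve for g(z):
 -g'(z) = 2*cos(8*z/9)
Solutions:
 g(z) = C1 - 9*sin(8*z/9)/4


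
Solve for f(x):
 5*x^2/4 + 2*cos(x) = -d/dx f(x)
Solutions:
 f(x) = C1 - 5*x^3/12 - 2*sin(x)


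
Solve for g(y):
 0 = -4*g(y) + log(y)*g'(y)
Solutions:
 g(y) = C1*exp(4*li(y))


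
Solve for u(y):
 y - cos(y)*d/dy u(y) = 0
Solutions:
 u(y) = C1 + Integral(y/cos(y), y)


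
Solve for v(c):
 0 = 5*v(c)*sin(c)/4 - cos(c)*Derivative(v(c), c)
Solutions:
 v(c) = C1/cos(c)^(5/4)


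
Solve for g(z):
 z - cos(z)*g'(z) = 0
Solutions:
 g(z) = C1 + Integral(z/cos(z), z)


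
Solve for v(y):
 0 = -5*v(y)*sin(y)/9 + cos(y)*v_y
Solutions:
 v(y) = C1/cos(y)^(5/9)


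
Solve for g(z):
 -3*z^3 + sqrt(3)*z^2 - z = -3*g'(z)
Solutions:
 g(z) = C1 + z^4/4 - sqrt(3)*z^3/9 + z^2/6


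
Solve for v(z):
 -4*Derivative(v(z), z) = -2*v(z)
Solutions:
 v(z) = C1*exp(z/2)


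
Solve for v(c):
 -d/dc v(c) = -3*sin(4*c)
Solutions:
 v(c) = C1 - 3*cos(4*c)/4


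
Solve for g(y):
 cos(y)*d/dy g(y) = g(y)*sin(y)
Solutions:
 g(y) = C1/cos(y)


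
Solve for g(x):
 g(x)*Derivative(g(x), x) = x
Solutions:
 g(x) = -sqrt(C1 + x^2)
 g(x) = sqrt(C1 + x^2)


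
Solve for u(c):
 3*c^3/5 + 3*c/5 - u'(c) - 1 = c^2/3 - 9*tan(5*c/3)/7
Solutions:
 u(c) = C1 + 3*c^4/20 - c^3/9 + 3*c^2/10 - c - 27*log(cos(5*c/3))/35


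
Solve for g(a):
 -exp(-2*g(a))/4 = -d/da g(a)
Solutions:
 g(a) = log(-sqrt(C1 + 2*a)) - log(2)
 g(a) = log(C1 + 2*a)/2 - log(2)


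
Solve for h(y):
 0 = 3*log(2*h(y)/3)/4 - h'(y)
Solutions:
 -4*Integral(1/(log(_y) - log(3) + log(2)), (_y, h(y)))/3 = C1 - y


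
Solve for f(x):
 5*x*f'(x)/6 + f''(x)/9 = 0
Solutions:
 f(x) = C1 + C2*erf(sqrt(15)*x/2)


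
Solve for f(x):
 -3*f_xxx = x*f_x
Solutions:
 f(x) = C1 + Integral(C2*airyai(-3^(2/3)*x/3) + C3*airybi(-3^(2/3)*x/3), x)


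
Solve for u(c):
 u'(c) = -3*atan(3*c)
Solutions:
 u(c) = C1 - 3*c*atan(3*c) + log(9*c^2 + 1)/2


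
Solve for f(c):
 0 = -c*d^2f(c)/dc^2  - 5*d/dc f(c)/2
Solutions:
 f(c) = C1 + C2/c^(3/2)


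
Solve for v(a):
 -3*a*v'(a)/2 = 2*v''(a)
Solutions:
 v(a) = C1 + C2*erf(sqrt(6)*a/4)


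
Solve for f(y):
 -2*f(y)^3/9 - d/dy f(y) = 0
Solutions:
 f(y) = -3*sqrt(2)*sqrt(-1/(C1 - 2*y))/2
 f(y) = 3*sqrt(2)*sqrt(-1/(C1 - 2*y))/2


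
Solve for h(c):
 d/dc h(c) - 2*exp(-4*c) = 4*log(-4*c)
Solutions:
 h(c) = C1 + 4*c*log(-c) + 4*c*(-1 + 2*log(2)) - exp(-4*c)/2


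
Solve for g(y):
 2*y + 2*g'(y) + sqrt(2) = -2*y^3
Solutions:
 g(y) = C1 - y^4/4 - y^2/2 - sqrt(2)*y/2


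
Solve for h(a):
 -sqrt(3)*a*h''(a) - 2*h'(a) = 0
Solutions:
 h(a) = C1 + C2*a^(1 - 2*sqrt(3)/3)


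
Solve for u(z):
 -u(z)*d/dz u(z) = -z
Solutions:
 u(z) = -sqrt(C1 + z^2)
 u(z) = sqrt(C1 + z^2)


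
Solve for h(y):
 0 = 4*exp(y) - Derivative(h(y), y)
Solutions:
 h(y) = C1 + 4*exp(y)


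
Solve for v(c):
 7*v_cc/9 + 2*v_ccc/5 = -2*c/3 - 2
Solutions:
 v(c) = C1 + C2*c + C3*exp(-35*c/18) - c^3/7 - 261*c^2/245


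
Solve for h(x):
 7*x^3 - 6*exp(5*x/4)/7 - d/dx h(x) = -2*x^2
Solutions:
 h(x) = C1 + 7*x^4/4 + 2*x^3/3 - 24*exp(5*x/4)/35


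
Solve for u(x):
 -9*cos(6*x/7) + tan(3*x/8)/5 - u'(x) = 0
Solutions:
 u(x) = C1 - 8*log(cos(3*x/8))/15 - 21*sin(6*x/7)/2


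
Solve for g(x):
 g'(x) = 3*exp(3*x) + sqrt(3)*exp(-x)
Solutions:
 g(x) = C1 + exp(3*x) - sqrt(3)*exp(-x)


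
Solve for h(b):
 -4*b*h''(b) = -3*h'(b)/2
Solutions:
 h(b) = C1 + C2*b^(11/8)


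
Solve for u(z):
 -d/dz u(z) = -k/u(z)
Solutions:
 u(z) = -sqrt(C1 + 2*k*z)
 u(z) = sqrt(C1 + 2*k*z)


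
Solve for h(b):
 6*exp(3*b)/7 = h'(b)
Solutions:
 h(b) = C1 + 2*exp(3*b)/7


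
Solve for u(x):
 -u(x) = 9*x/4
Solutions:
 u(x) = -9*x/4


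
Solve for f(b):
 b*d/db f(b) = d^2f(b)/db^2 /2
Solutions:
 f(b) = C1 + C2*erfi(b)


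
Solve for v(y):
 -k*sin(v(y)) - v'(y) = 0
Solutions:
 v(y) = -acos((-C1 - exp(2*k*y))/(C1 - exp(2*k*y))) + 2*pi
 v(y) = acos((-C1 - exp(2*k*y))/(C1 - exp(2*k*y)))


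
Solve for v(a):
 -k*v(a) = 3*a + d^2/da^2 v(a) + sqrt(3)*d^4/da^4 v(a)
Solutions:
 v(a) = C1*exp(-sqrt(2)*3^(3/4)*a*sqrt(-sqrt(-4*sqrt(3)*k + 1) - 1)/6) + C2*exp(sqrt(2)*3^(3/4)*a*sqrt(-sqrt(-4*sqrt(3)*k + 1) - 1)/6) + C3*exp(-sqrt(2)*3^(3/4)*a*sqrt(sqrt(-4*sqrt(3)*k + 1) - 1)/6) + C4*exp(sqrt(2)*3^(3/4)*a*sqrt(sqrt(-4*sqrt(3)*k + 1) - 1)/6) - 3*a/k
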